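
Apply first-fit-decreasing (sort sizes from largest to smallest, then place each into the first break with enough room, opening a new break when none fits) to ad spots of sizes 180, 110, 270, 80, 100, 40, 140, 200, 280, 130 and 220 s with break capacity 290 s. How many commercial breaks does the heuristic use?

7

Sorted descending: 280, 270, 220, 200, 180, 140, 130, 110, 100, 80, 40.
  280 → break 1 (new)  [load 280/290]
  270 → break 2 (new)  [load 270/290]
  220 → break 3 (new)  [load 220/290]
  200 → break 4 (new)  [load 200/290]
  180 → break 5 (new)  [load 180/290]
  140 → break 6 (new)  [load 140/290]
  130 → break 6  [load 270/290]
  110 → break 5  [load 290/290]
  100 → break 7 (new)  [load 100/290]
  80 → break 4  [load 280/290]
  40 → break 3  [load 260/290]
7 commercial breaks opened.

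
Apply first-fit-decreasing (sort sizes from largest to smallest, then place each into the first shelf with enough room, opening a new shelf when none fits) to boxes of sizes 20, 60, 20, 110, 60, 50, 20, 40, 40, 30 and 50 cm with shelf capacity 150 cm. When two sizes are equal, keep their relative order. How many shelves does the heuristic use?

4

Sorted descending: 110, 60, 60, 50, 50, 40, 40, 30, 20, 20, 20.
  110 → shelf 1 (new)  [load 110/150]
  60 → shelf 2 (new)  [load 60/150]
  60 → shelf 2  [load 120/150]
  50 → shelf 3 (new)  [load 50/150]
  50 → shelf 3  [load 100/150]
  40 → shelf 1  [load 150/150]
  40 → shelf 3  [load 140/150]
  30 → shelf 2  [load 150/150]
  20 → shelf 4 (new)  [load 20/150]
  20 → shelf 4  [load 40/150]
  20 → shelf 4  [load 60/150]
4 shelves opened.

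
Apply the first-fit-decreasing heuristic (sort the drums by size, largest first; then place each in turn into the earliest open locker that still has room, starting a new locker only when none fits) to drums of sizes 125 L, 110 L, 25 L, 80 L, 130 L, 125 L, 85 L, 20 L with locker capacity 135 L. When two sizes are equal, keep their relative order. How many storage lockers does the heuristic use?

6

Sorted descending: 130, 125, 125, 110, 85, 80, 25, 20.
  130 → locker 1 (new)  [load 130/135]
  125 → locker 2 (new)  [load 125/135]
  125 → locker 3 (new)  [load 125/135]
  110 → locker 4 (new)  [load 110/135]
  85 → locker 5 (new)  [load 85/135]
  80 → locker 6 (new)  [load 80/135]
  25 → locker 4  [load 135/135]
  20 → locker 5  [load 105/135]
6 storage lockers opened.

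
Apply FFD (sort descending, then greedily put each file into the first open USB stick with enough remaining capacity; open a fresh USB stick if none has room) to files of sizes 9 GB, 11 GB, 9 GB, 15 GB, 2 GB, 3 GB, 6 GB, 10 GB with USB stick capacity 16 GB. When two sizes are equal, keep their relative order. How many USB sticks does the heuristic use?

Sorted descending: 15, 11, 10, 9, 9, 6, 3, 2.
  15 → USB stick 1 (new)  [load 15/16]
  11 → USB stick 2 (new)  [load 11/16]
  10 → USB stick 3 (new)  [load 10/16]
  9 → USB stick 4 (new)  [load 9/16]
  9 → USB stick 5 (new)  [load 9/16]
  6 → USB stick 3  [load 16/16]
  3 → USB stick 2  [load 14/16]
  2 → USB stick 2  [load 16/16]
5 USB sticks opened.

5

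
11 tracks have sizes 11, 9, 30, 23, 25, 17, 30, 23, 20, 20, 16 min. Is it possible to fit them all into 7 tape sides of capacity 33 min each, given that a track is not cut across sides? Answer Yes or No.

Total = 224 min; ⌈224/33⌉ = 7.
8 tracks each exceed half the capacity and cannot share a side, forcing at least 8 tape sides.
At least 8 tape sides are required, but only 7 are allowed.

No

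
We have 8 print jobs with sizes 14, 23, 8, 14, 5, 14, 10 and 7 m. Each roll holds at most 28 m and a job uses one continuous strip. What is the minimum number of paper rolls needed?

4

Total = 23 + 14 + 14 + 14 + 10 + 8 + 7 + 5 = 95 m.
Lower bound: ⌈95/28⌉ = 4 paper rolls.
A packing using 4 paper rolls:
  roll 1: 23 + 5 = 28
  roll 2: 14 + 14 = 28
  roll 3: 14 + 10 = 24
  roll 4: 8 + 7 = 15
This matches the lower bound, so 4 is optimal.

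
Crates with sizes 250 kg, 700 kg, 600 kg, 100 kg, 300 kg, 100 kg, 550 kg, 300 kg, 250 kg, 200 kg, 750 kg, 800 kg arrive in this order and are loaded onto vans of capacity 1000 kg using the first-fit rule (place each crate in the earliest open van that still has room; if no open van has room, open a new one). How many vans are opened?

6

  250 → van 1 (new)  [load 250/1000]
  700 → van 1  [load 950/1000]
  600 → van 2 (new)  [load 600/1000]
  100 → van 2  [load 700/1000]
  300 → van 2  [load 1000/1000]
  100 → van 3 (new)  [load 100/1000]
  550 → van 3  [load 650/1000]
  300 → van 3  [load 950/1000]
  250 → van 4 (new)  [load 250/1000]
  200 → van 4  [load 450/1000]
  750 → van 5 (new)  [load 750/1000]
  800 → van 6 (new)  [load 800/1000]
6 vans opened.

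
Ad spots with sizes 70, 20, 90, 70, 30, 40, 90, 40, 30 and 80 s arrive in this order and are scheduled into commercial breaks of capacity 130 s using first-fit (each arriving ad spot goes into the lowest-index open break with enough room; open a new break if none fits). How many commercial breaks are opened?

  70 → break 1 (new)  [load 70/130]
  20 → break 1  [load 90/130]
  90 → break 2 (new)  [load 90/130]
  70 → break 3 (new)  [load 70/130]
  30 → break 1  [load 120/130]
  40 → break 2  [load 130/130]
  90 → break 4 (new)  [load 90/130]
  40 → break 3  [load 110/130]
  30 → break 4  [load 120/130]
  80 → break 5 (new)  [load 80/130]
5 commercial breaks opened.

5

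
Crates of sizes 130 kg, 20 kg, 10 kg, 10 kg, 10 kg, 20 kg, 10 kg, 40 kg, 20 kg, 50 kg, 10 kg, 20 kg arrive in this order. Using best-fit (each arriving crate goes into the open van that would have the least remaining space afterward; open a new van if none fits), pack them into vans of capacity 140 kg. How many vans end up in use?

  130 → van 1 (new)  [load 130/140]
  20 → van 2 (new)  [load 20/140]
  10 → van 1  [load 140/140]
  10 → van 2  [load 30/140]
  10 → van 2  [load 40/140]
  20 → van 2  [load 60/140]
  10 → van 2  [load 70/140]
  40 → van 2  [load 110/140]
  20 → van 2  [load 130/140]
  50 → van 3 (new)  [load 50/140]
  10 → van 2  [load 140/140]
  20 → van 3  [load 70/140]
3 vans opened.

3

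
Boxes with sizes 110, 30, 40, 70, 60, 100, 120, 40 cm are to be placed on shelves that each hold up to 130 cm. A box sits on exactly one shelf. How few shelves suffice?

Total = 120 + 110 + 100 + 70 + 60 + 40 + 40 + 30 = 570 cm.
Lower bound: ⌈570/130⌉ = 5 shelves.
A packing using 5 shelves:
  shelf 1: 120 = 120
  shelf 2: 110 = 110
  shelf 3: 100 + 30 = 130
  shelf 4: 70 + 60 = 130
  shelf 5: 40 + 40 = 80
This matches the lower bound, so 5 is optimal.

5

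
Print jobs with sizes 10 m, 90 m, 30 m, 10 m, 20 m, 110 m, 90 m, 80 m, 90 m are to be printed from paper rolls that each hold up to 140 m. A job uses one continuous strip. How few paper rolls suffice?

5

Total = 110 + 90 + 90 + 90 + 80 + 30 + 20 + 10 + 10 = 530 m.
Lower bound: ⌈530/140⌉ = 4 paper rolls.
Also, 5 print jobs each exceed 70 m, and no two of those can share a roll, so at least 5 paper rolls are needed.
A packing using 5 paper rolls:
  roll 1: 110 + 30 = 140
  roll 2: 90 + 20 + 10 + 10 = 130
  roll 3: 90 = 90
  roll 4: 90 = 90
  roll 5: 80 = 80
This matches the lower bound, so 5 is optimal.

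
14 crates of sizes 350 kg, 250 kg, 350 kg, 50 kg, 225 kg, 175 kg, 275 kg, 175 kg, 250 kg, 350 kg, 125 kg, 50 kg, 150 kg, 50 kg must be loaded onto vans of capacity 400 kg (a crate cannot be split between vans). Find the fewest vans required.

8

Total = 350 + 350 + 350 + 275 + 250 + 250 + 225 + 175 + 175 + 150 + 125 + 50 + 50 + 50 = 2825 kg.
Lower bound: ⌈2825/400⌉ = 8 vans.
A packing using 8 vans:
  van 1: 350 + 50 = 400
  van 2: 350 + 50 = 400
  van 3: 350 + 50 = 400
  van 4: 275 + 125 = 400
  van 5: 250 + 150 = 400
  van 6: 250 = 250
  van 7: 225 + 175 = 400
  van 8: 175 = 175
This matches the lower bound, so 8 is optimal.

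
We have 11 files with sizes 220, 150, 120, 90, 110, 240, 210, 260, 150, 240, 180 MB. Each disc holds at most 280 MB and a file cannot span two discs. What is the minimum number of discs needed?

8

Total = 260 + 240 + 240 + 220 + 210 + 180 + 150 + 150 + 120 + 110 + 90 = 1970 MB.
Lower bound: ⌈1970/280⌉ = 8 discs.
A packing using 8 discs:
  disc 1: 260 = 260
  disc 2: 240 = 240
  disc 3: 240 = 240
  disc 4: 220 = 220
  disc 5: 210 = 210
  disc 6: 180 + 90 = 270
  disc 7: 150 + 120 = 270
  disc 8: 150 + 110 = 260
This matches the lower bound, so 8 is optimal.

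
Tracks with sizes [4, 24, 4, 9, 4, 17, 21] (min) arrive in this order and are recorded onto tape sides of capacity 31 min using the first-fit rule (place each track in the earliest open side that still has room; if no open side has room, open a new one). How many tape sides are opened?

  4 → side 1 (new)  [load 4/31]
  24 → side 1  [load 28/31]
  4 → side 2 (new)  [load 4/31]
  9 → side 2  [load 13/31]
  4 → side 2  [load 17/31]
  17 → side 3 (new)  [load 17/31]
  21 → side 4 (new)  [load 21/31]
4 tape sides opened.

4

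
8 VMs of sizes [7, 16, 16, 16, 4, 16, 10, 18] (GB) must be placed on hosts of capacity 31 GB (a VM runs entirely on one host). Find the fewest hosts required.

5

Total = 18 + 16 + 16 + 16 + 16 + 10 + 7 + 4 = 103 GB.
Lower bound: ⌈103/31⌉ = 4 hosts.
Also, 5 VMs each exceed 31/2 GB, and no two of those can share a host, so at least 5 hosts are needed.
A packing using 5 hosts:
  host 1: 18 + 10 = 28
  host 2: 16 + 7 + 4 = 27
  host 3: 16 = 16
  host 4: 16 = 16
  host 5: 16 = 16
This matches the lower bound, so 5 is optimal.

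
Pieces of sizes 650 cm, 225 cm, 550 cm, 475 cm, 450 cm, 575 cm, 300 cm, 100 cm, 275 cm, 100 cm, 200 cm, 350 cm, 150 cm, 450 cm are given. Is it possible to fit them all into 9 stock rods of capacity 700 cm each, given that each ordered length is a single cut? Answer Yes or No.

Yes

A valid assignment using 8 stock rods:
  stock rod 1: 650 = 650
  stock rod 2: 575 + 100 = 675
  stock rod 3: 550 + 150 = 700
  stock rod 4: 475 + 225 = 700
  stock rod 5: 450 + 200 = 650
  stock rod 6: 450 + 100 = 550
  stock rod 7: 350 + 300 = 650
  stock rod 8: 275 = 275
That uses only 8 ≤ 9, so 9 stock rods are enough.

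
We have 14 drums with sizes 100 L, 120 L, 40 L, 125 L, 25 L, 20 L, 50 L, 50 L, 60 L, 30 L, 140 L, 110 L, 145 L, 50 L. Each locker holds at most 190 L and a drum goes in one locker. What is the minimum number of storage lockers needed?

6

Total = 145 + 140 + 125 + 120 + 110 + 100 + 60 + 50 + 50 + 50 + 40 + 30 + 25 + 20 = 1065 L.
Lower bound: ⌈1065/190⌉ = 6 storage lockers.
A packing using 6 storage lockers:
  locker 1: 145 + 40 = 185
  locker 2: 140 + 50 = 190
  locker 3: 125 + 60 = 185
  locker 4: 120 + 50 + 20 = 190
  locker 5: 110 + 50 + 30 = 190
  locker 6: 100 + 25 = 125
This matches the lower bound, so 6 is optimal.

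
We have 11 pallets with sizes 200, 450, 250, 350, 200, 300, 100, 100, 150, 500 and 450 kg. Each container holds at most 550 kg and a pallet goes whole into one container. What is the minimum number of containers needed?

Total = 500 + 450 + 450 + 350 + 300 + 250 + 200 + 200 + 150 + 100 + 100 = 3050 kg.
Lower bound: ⌈3050/550⌉ = 6 containers.
A packing using 6 containers:
  container 1: 500 = 500
  container 2: 450 + 100 = 550
  container 3: 450 + 100 = 550
  container 4: 350 + 200 = 550
  container 5: 300 + 250 = 550
  container 6: 200 + 150 = 350
This matches the lower bound, so 6 is optimal.

6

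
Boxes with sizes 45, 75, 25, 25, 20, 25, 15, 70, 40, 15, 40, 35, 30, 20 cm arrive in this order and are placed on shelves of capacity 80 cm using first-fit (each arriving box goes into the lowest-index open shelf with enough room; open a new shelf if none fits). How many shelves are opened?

  45 → shelf 1 (new)  [load 45/80]
  75 → shelf 2 (new)  [load 75/80]
  25 → shelf 1  [load 70/80]
  25 → shelf 3 (new)  [load 25/80]
  20 → shelf 3  [load 45/80]
  25 → shelf 3  [load 70/80]
  15 → shelf 4 (new)  [load 15/80]
  70 → shelf 5 (new)  [load 70/80]
  40 → shelf 4  [load 55/80]
  15 → shelf 4  [load 70/80]
  40 → shelf 6 (new)  [load 40/80]
  35 → shelf 6  [load 75/80]
  30 → shelf 7 (new)  [load 30/80]
  20 → shelf 7  [load 50/80]
7 shelves opened.

7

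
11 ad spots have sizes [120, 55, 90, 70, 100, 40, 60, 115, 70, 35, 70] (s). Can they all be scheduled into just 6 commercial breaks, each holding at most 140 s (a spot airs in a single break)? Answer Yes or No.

No

Total = 825 s; ⌈825/140⌉ = 6.
The bound of 6 does not rule out 6, but exhaustive search shows no assignment into 6 commercial breaks of capacity 140 s exists — the minimum is 7.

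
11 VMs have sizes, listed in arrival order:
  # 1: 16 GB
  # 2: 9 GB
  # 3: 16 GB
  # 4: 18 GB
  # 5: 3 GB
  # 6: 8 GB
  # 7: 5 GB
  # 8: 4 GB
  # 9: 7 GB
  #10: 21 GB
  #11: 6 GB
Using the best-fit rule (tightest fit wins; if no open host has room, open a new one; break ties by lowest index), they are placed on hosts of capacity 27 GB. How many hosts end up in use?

  16 → host 1 (new)  [load 16/27]
  9 → host 1  [load 25/27]
  16 → host 2 (new)  [load 16/27]
  18 → host 3 (new)  [load 18/27]
  3 → host 3  [load 21/27]
  8 → host 2  [load 24/27]
  5 → host 3  [load 26/27]
  4 → host 4 (new)  [load 4/27]
  7 → host 4  [load 11/27]
  21 → host 5 (new)  [load 21/27]
  6 → host 5  [load 27/27]
5 hosts opened.

5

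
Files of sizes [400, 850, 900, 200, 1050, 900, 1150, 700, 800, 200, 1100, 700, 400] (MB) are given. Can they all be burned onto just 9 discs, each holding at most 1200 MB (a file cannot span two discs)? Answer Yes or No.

Yes

A valid assignment using 9 discs:
  disc 1: 1150 = 1150
  disc 2: 1100 = 1100
  disc 3: 1050 = 1050
  disc 4: 900 + 200 = 1100
  disc 5: 900 + 200 = 1100
  disc 6: 850 = 850
  disc 7: 800 + 400 = 1200
  disc 8: 700 + 400 = 1100
  disc 9: 700 = 700
Every load is within 1200 MB, so 9 discs suffice.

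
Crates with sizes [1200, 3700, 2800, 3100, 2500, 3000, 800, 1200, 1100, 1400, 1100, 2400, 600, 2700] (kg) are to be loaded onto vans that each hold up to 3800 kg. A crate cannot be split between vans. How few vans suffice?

Total = 3700 + 3100 + 3000 + 2800 + 2700 + 2500 + 2400 + 1400 + 1200 + 1200 + 1100 + 1100 + 800 + 600 = 27600 kg.
Lower bound: ⌈27600/3800⌉ = 8 vans.
A packing using 8 vans:
  van 1: 3700 = 3700
  van 2: 3100 + 600 = 3700
  van 3: 3000 + 800 = 3800
  van 4: 2800 = 2800
  van 5: 2700 + 1100 = 3800
  van 6: 2500 + 1200 = 3700
  van 7: 2400 + 1400 = 3800
  van 8: 1200 + 1100 = 2300
This matches the lower bound, so 8 is optimal.

8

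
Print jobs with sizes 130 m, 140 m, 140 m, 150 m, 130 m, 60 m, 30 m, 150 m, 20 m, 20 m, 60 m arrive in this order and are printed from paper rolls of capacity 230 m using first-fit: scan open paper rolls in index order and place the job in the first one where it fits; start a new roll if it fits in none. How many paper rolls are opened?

  130 → roll 1 (new)  [load 130/230]
  140 → roll 2 (new)  [load 140/230]
  140 → roll 3 (new)  [load 140/230]
  150 → roll 4 (new)  [load 150/230]
  130 → roll 5 (new)  [load 130/230]
  60 → roll 1  [load 190/230]
  30 → roll 1  [load 220/230]
  150 → roll 6 (new)  [load 150/230]
  20 → roll 2  [load 160/230]
  20 → roll 2  [load 180/230]
  60 → roll 3  [load 200/230]
6 paper rolls opened.

6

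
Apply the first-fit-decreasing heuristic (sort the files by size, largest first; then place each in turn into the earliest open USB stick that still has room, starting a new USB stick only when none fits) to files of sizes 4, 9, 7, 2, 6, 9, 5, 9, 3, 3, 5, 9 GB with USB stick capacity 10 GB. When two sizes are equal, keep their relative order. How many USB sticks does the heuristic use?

8

Sorted descending: 9, 9, 9, 9, 7, 6, 5, 5, 4, 3, 3, 2.
  9 → USB stick 1 (new)  [load 9/10]
  9 → USB stick 2 (new)  [load 9/10]
  9 → USB stick 3 (new)  [load 9/10]
  9 → USB stick 4 (new)  [load 9/10]
  7 → USB stick 5 (new)  [load 7/10]
  6 → USB stick 6 (new)  [load 6/10]
  5 → USB stick 7 (new)  [load 5/10]
  5 → USB stick 7  [load 10/10]
  4 → USB stick 6  [load 10/10]
  3 → USB stick 5  [load 10/10]
  3 → USB stick 8 (new)  [load 3/10]
  2 → USB stick 8  [load 5/10]
8 USB sticks opened.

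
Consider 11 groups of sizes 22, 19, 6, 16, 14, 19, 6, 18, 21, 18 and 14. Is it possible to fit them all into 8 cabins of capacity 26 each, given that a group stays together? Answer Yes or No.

Total = 173; ⌈173/26⌉ = 7.
9 groups each exceed half the capacity and cannot share a cabin, forcing at least 9 cabins.
At least 9 cabins are required, but only 8 are allowed.

No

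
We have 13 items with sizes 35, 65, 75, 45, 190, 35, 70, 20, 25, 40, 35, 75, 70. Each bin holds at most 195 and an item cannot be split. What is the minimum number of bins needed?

5

Total = 190 + 75 + 75 + 70 + 70 + 65 + 45 + 40 + 35 + 35 + 35 + 25 + 20 = 780.
Lower bound: ⌈780/195⌉ = 4 bins.
A packing using 5 bins:
  bin 1: 190 = 190
  bin 2: 75 + 75 + 45 = 195
  bin 3: 70 + 70 + 40 = 180
  bin 4: 65 + 35 + 35 + 35 + 25 = 195
  bin 5: 20 = 20
No arrangement into 4 bins stays within capacity, so 5 is optimal.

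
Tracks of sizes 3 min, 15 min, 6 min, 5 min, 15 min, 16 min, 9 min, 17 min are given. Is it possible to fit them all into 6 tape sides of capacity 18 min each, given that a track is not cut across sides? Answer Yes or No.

Yes

A valid assignment using 6 tape sides:
  side 1: 17 = 17
  side 2: 16 = 16
  side 3: 15 + 3 = 18
  side 4: 15 = 15
  side 5: 9 + 6 = 15
  side 6: 5 = 5
Every load is within 18 min, so 6 tape sides suffice.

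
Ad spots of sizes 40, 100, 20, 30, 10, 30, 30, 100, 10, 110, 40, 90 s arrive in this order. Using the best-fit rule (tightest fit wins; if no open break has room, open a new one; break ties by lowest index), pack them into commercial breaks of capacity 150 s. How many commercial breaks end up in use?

  40 → break 1 (new)  [load 40/150]
  100 → break 1  [load 140/150]
  20 → break 2 (new)  [load 20/150]
  30 → break 2  [load 50/150]
  10 → break 1  [load 150/150]
  30 → break 2  [load 80/150]
  30 → break 2  [load 110/150]
  100 → break 3 (new)  [load 100/150]
  10 → break 2  [load 120/150]
  110 → break 4 (new)  [load 110/150]
  40 → break 4  [load 150/150]
  90 → break 5 (new)  [load 90/150]
5 commercial breaks opened.

5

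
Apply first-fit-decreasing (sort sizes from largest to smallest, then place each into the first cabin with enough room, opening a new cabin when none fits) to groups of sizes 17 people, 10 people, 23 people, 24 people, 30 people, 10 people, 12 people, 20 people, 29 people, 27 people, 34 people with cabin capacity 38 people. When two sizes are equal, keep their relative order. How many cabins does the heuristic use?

7

Sorted descending: 34, 30, 29, 27, 24, 23, 20, 17, 12, 10, 10.
  34 → cabin 1 (new)  [load 34/38]
  30 → cabin 2 (new)  [load 30/38]
  29 → cabin 3 (new)  [load 29/38]
  27 → cabin 4 (new)  [load 27/38]
  24 → cabin 5 (new)  [load 24/38]
  23 → cabin 6 (new)  [load 23/38]
  20 → cabin 7 (new)  [load 20/38]
  17 → cabin 7  [load 37/38]
  12 → cabin 5  [load 36/38]
  10 → cabin 4  [load 37/38]
  10 → cabin 6  [load 33/38]
7 cabins opened.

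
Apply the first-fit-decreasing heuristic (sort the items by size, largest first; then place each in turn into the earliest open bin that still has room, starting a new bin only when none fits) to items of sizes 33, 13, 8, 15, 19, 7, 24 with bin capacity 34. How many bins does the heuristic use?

4

Sorted descending: 33, 24, 19, 15, 13, 8, 7.
  33 → bin 1 (new)  [load 33/34]
  24 → bin 2 (new)  [load 24/34]
  19 → bin 3 (new)  [load 19/34]
  15 → bin 3  [load 34/34]
  13 → bin 4 (new)  [load 13/34]
  8 → bin 2  [load 32/34]
  7 → bin 4  [load 20/34]
4 bins opened.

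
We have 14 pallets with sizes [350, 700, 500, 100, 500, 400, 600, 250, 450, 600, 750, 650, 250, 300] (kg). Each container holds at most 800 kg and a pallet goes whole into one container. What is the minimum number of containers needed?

9

Total = 750 + 700 + 650 + 600 + 600 + 500 + 500 + 450 + 400 + 350 + 300 + 250 + 250 + 100 = 6400 kg.
Lower bound: ⌈6400/800⌉ = 8 containers.
A packing using 9 containers:
  container 1: 750 = 750
  container 2: 700 + 100 = 800
  container 3: 650 = 650
  container 4: 600 = 600
  container 5: 600 = 600
  container 6: 500 + 300 = 800
  container 7: 500 + 250 = 750
  container 8: 450 + 350 = 800
  container 9: 400 + 250 = 650
No arrangement into 8 containers stays within capacity, so 9 is optimal.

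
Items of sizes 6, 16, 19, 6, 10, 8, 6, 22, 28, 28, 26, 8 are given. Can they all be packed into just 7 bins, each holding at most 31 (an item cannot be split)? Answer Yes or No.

Yes

A valid assignment using 7 bins:
  bin 1: 28 = 28
  bin 2: 28 = 28
  bin 3: 26 = 26
  bin 4: 22 + 8 = 30
  bin 5: 19 + 10 = 29
  bin 6: 16 + 8 + 6 = 30
  bin 7: 6 + 6 = 12
Every load is within 31, so 7 bins suffice.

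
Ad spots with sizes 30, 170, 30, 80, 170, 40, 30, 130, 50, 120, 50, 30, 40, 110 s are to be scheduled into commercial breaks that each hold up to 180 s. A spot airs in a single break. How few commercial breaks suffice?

7

Total = 170 + 170 + 130 + 120 + 110 + 80 + 50 + 50 + 40 + 40 + 30 + 30 + 30 + 30 = 1080 s.
Lower bound: ⌈1080/180⌉ = 6 commercial breaks.
A packing using 7 commercial breaks:
  break 1: 170 = 170
  break 2: 170 = 170
  break 3: 130 + 50 = 180
  break 4: 120 + 50 = 170
  break 5: 110 + 40 + 30 = 180
  break 6: 80 + 40 + 30 + 30 = 180
  break 7: 30 = 30
No arrangement into 6 commercial breaks stays within capacity, so 7 is optimal.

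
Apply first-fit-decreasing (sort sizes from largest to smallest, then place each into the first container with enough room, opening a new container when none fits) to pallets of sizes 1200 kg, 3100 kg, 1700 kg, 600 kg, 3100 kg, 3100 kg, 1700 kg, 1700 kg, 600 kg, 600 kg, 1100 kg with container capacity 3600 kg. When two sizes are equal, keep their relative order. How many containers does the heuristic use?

6

Sorted descending: 3100, 3100, 3100, 1700, 1700, 1700, 1200, 1100, 600, 600, 600.
  3100 → container 1 (new)  [load 3100/3600]
  3100 → container 2 (new)  [load 3100/3600]
  3100 → container 3 (new)  [load 3100/3600]
  1700 → container 4 (new)  [load 1700/3600]
  1700 → container 4  [load 3400/3600]
  1700 → container 5 (new)  [load 1700/3600]
  1200 → container 5  [load 2900/3600]
  1100 → container 6 (new)  [load 1100/3600]
  600 → container 5  [load 3500/3600]
  600 → container 6  [load 1700/3600]
  600 → container 6  [load 2300/3600]
6 containers opened.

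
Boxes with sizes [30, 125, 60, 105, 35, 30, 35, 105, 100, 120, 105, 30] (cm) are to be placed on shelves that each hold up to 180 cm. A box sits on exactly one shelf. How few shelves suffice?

Total = 125 + 120 + 105 + 105 + 105 + 100 + 60 + 35 + 35 + 30 + 30 + 30 = 880 cm.
Lower bound: ⌈880/180⌉ = 5 shelves.
Also, 6 boxes each exceed 90 cm, and no two of those can share a shelf, so at least 6 shelves are needed.
A packing using 6 shelves:
  shelf 1: 125 + 35 = 160
  shelf 2: 120 + 60 = 180
  shelf 3: 105 + 35 + 30 = 170
  shelf 4: 105 + 30 + 30 = 165
  shelf 5: 105 = 105
  shelf 6: 100 = 100
This matches the lower bound, so 6 is optimal.

6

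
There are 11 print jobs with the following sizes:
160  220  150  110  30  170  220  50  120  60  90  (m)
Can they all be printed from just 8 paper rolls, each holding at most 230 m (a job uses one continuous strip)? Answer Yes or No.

Yes

A valid assignment using 7 paper rolls:
  roll 1: 220 = 220
  roll 2: 220 = 220
  roll 3: 170 + 60 = 230
  roll 4: 160 + 50 = 210
  roll 5: 150 + 30 = 180
  roll 6: 120 + 110 = 230
  roll 7: 90 = 90
That uses only 7 ≤ 8, so 8 paper rolls are enough.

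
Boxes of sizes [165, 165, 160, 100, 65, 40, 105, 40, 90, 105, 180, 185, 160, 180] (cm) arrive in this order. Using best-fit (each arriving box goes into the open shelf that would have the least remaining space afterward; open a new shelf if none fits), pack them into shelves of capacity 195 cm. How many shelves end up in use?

10

  165 → shelf 1 (new)  [load 165/195]
  165 → shelf 2 (new)  [load 165/195]
  160 → shelf 3 (new)  [load 160/195]
  100 → shelf 4 (new)  [load 100/195]
  65 → shelf 4  [load 165/195]
  40 → shelf 5 (new)  [load 40/195]
  105 → shelf 5  [load 145/195]
  40 → shelf 5  [load 185/195]
  90 → shelf 6 (new)  [load 90/195]
  105 → shelf 6  [load 195/195]
  180 → shelf 7 (new)  [load 180/195]
  185 → shelf 8 (new)  [load 185/195]
  160 → shelf 9 (new)  [load 160/195]
  180 → shelf 10 (new)  [load 180/195]
10 shelves opened.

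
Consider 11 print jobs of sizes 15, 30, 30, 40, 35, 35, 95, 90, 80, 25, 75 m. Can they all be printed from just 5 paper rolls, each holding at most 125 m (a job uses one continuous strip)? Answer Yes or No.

A valid assignment using 5 paper rolls:
  roll 1: 95 + 30 = 125
  roll 2: 90 + 35 = 125
  roll 3: 80 + 40 = 120
  roll 4: 75 + 35 + 15 = 125
  roll 5: 30 + 25 = 55
Every load is within 125 m, so 5 paper rolls suffice.

Yes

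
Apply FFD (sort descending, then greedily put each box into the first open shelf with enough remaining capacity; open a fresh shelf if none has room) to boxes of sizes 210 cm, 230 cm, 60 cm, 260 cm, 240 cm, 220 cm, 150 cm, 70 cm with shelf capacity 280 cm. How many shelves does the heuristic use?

Sorted descending: 260, 240, 230, 220, 210, 150, 70, 60.
  260 → shelf 1 (new)  [load 260/280]
  240 → shelf 2 (new)  [load 240/280]
  230 → shelf 3 (new)  [load 230/280]
  220 → shelf 4 (new)  [load 220/280]
  210 → shelf 5 (new)  [load 210/280]
  150 → shelf 6 (new)  [load 150/280]
  70 → shelf 5  [load 280/280]
  60 → shelf 4  [load 280/280]
6 shelves opened.

6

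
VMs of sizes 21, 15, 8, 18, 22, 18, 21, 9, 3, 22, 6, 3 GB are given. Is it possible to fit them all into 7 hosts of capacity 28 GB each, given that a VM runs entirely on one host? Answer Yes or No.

A valid assignment using 7 hosts:
  host 1: 22 + 6 = 28
  host 2: 22 + 3 + 3 = 28
  host 3: 21 = 21
  host 4: 21 = 21
  host 5: 18 + 9 = 27
  host 6: 18 + 8 = 26
  host 7: 15 = 15
Every load is within 28 GB, so 7 hosts suffice.

Yes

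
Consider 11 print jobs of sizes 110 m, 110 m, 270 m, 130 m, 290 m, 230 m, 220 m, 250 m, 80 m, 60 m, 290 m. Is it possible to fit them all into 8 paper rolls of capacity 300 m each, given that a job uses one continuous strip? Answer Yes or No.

Yes

A valid assignment using 8 paper rolls:
  roll 1: 290 = 290
  roll 2: 290 = 290
  roll 3: 270 = 270
  roll 4: 250 = 250
  roll 5: 230 + 60 = 290
  roll 6: 220 + 80 = 300
  roll 7: 130 + 110 = 240
  roll 8: 110 = 110
Every load is within 300 m, so 8 paper rolls suffice.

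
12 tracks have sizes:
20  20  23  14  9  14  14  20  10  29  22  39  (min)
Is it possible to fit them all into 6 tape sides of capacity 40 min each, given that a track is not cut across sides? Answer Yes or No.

Total = 234 min; ⌈234/40⌉ = 6.
The bound of 6 does not rule out 6, but exhaustive search shows no assignment into 6 tape sides of capacity 40 min exists — the minimum is 7.

No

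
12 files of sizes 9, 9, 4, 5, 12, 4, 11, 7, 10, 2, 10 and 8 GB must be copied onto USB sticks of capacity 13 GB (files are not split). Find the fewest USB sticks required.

Total = 12 + 11 + 10 + 10 + 9 + 9 + 8 + 7 + 5 + 4 + 4 + 2 = 91 GB.
Lower bound: ⌈91/13⌉ = 7 USB sticks.
Also, 8 files each exceed 13/2 GB, and no two of those can share a USB stick, so at least 8 USB sticks are needed.
A packing using 8 USB sticks:
  USB stick 1: 12 = 12
  USB stick 2: 11 + 2 = 13
  USB stick 3: 10 = 10
  USB stick 4: 10 = 10
  USB stick 5: 9 + 4 = 13
  USB stick 6: 9 + 4 = 13
  USB stick 7: 8 + 5 = 13
  USB stick 8: 7 = 7
This matches the lower bound, so 8 is optimal.

8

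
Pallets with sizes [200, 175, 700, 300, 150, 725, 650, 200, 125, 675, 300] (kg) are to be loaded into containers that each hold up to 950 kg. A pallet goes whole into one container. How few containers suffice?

5

Total = 725 + 700 + 675 + 650 + 300 + 300 + 200 + 200 + 175 + 150 + 125 = 4200 kg.
Lower bound: ⌈4200/950⌉ = 5 containers.
A packing using 5 containers:
  container 1: 725 + 200 = 925
  container 2: 700 + 200 = 900
  container 3: 675 + 175 = 850
  container 4: 650 + 300 = 950
  container 5: 300 + 150 + 125 = 575
This matches the lower bound, so 5 is optimal.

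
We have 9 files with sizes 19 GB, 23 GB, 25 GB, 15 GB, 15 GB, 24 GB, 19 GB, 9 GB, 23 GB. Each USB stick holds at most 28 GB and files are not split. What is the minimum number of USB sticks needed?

Total = 25 + 24 + 23 + 23 + 19 + 19 + 15 + 15 + 9 = 172 GB.
Lower bound: ⌈172/28⌉ = 7 USB sticks.
Also, 8 files each exceed 14 GB, and no two of those can share a USB stick, so at least 8 USB sticks are needed.
A packing using 8 USB sticks:
  USB stick 1: 25 = 25
  USB stick 2: 24 = 24
  USB stick 3: 23 = 23
  USB stick 4: 23 = 23
  USB stick 5: 19 + 9 = 28
  USB stick 6: 19 = 19
  USB stick 7: 15 = 15
  USB stick 8: 15 = 15
This matches the lower bound, so 8 is optimal.

8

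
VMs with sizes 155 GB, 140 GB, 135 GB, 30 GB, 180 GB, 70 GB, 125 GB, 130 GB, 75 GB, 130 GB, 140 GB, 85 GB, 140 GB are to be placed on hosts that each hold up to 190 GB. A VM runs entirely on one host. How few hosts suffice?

11

Total = 180 + 155 + 140 + 140 + 140 + 135 + 130 + 130 + 125 + 85 + 75 + 70 + 30 = 1535 GB.
Lower bound: ⌈1535/190⌉ = 9 hosts.
A packing using 11 hosts:
  host 1: 180 = 180
  host 2: 155 + 30 = 185
  host 3: 140 = 140
  host 4: 140 = 140
  host 5: 140 = 140
  host 6: 135 = 135
  host 7: 130 = 130
  host 8: 130 = 130
  host 9: 125 = 125
  host 10: 85 + 75 = 160
  host 11: 70 = 70
No arrangement into 10 hosts stays within capacity, so 11 is optimal.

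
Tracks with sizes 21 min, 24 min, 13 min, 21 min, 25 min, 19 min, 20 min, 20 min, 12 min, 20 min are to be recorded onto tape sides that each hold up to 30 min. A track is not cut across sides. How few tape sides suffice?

Total = 25 + 24 + 21 + 21 + 20 + 20 + 20 + 19 + 13 + 12 = 195 min.
Lower bound: ⌈195/30⌉ = 7 tape sides.
Also, 8 tracks each exceed 15 min, and no two of those can share a side, so at least 8 tape sides are needed.
A packing using 9 tape sides:
  side 1: 25 = 25
  side 2: 24 = 24
  side 3: 21 = 21
  side 4: 21 = 21
  side 5: 20 = 20
  side 6: 20 = 20
  side 7: 20 = 20
  side 8: 19 = 19
  side 9: 13 + 12 = 25
No arrangement into 8 tape sides stays within capacity, so 9 is optimal.

9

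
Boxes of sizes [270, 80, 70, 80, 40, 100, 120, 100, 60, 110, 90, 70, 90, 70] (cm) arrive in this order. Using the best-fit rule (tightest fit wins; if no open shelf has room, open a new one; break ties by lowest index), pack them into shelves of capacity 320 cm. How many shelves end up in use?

5

  270 → shelf 1 (new)  [load 270/320]
  80 → shelf 2 (new)  [load 80/320]
  70 → shelf 2  [load 150/320]
  80 → shelf 2  [load 230/320]
  40 → shelf 1  [load 310/320]
  100 → shelf 3 (new)  [load 100/320]
  120 → shelf 3  [load 220/320]
  100 → shelf 3  [load 320/320]
  60 → shelf 2  [load 290/320]
  110 → shelf 4 (new)  [load 110/320]
  90 → shelf 4  [load 200/320]
  70 → shelf 4  [load 270/320]
  90 → shelf 5 (new)  [load 90/320]
  70 → shelf 5  [load 160/320]
5 shelves opened.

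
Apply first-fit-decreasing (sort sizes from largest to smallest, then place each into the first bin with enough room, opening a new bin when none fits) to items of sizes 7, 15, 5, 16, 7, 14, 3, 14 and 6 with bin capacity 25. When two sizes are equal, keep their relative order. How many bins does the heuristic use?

Sorted descending: 16, 15, 14, 14, 7, 7, 6, 5, 3.
  16 → bin 1 (new)  [load 16/25]
  15 → bin 2 (new)  [load 15/25]
  14 → bin 3 (new)  [load 14/25]
  14 → bin 4 (new)  [load 14/25]
  7 → bin 1  [load 23/25]
  7 → bin 2  [load 22/25]
  6 → bin 3  [load 20/25]
  5 → bin 3  [load 25/25]
  3 → bin 2  [load 25/25]
4 bins opened.

4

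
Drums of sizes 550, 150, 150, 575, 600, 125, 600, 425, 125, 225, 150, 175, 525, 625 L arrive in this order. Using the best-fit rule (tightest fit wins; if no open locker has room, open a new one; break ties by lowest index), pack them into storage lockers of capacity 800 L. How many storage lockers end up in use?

7

  550 → locker 1 (new)  [load 550/800]
  150 → locker 1  [load 700/800]
  150 → locker 2 (new)  [load 150/800]
  575 → locker 2  [load 725/800]
  600 → locker 3 (new)  [load 600/800]
  125 → locker 3  [load 725/800]
  600 → locker 4 (new)  [load 600/800]
  425 → locker 5 (new)  [load 425/800]
  125 → locker 4  [load 725/800]
  225 → locker 5  [load 650/800]
  150 → locker 5  [load 800/800]
  175 → locker 6 (new)  [load 175/800]
  525 → locker 6  [load 700/800]
  625 → locker 7 (new)  [load 625/800]
7 storage lockers opened.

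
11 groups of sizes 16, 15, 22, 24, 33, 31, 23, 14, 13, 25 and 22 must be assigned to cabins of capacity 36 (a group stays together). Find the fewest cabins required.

Total = 33 + 31 + 25 + 24 + 23 + 22 + 22 + 16 + 15 + 14 + 13 = 238.
Lower bound: ⌈238/36⌉ = 7 cabins.
A packing using 8 cabins:
  cabin 1: 33 = 33
  cabin 2: 31 = 31
  cabin 3: 25 = 25
  cabin 4: 24 = 24
  cabin 5: 23 + 13 = 36
  cabin 6: 22 + 14 = 36
  cabin 7: 22 = 22
  cabin 8: 16 + 15 = 31
No arrangement into 7 cabins stays within capacity, so 8 is optimal.

8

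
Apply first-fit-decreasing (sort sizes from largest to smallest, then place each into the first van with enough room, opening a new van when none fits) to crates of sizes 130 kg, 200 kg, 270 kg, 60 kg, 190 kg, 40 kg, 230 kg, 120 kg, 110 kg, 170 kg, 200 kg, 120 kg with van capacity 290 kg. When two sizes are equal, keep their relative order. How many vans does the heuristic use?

Sorted descending: 270, 230, 200, 200, 190, 170, 130, 120, 120, 110, 60, 40.
  270 → van 1 (new)  [load 270/290]
  230 → van 2 (new)  [load 230/290]
  200 → van 3 (new)  [load 200/290]
  200 → van 4 (new)  [load 200/290]
  190 → van 5 (new)  [load 190/290]
  170 → van 6 (new)  [load 170/290]
  130 → van 7 (new)  [load 130/290]
  120 → van 6  [load 290/290]
  120 → van 7  [load 250/290]
  110 → van 8 (new)  [load 110/290]
  60 → van 2  [load 290/290]
  40 → van 3  [load 240/290]
8 vans opened.

8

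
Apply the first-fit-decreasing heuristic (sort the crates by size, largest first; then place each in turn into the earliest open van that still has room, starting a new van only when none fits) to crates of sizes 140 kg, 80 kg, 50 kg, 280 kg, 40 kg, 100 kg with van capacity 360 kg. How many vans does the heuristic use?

Sorted descending: 280, 140, 100, 80, 50, 40.
  280 → van 1 (new)  [load 280/360]
  140 → van 2 (new)  [load 140/360]
  100 → van 2  [load 240/360]
  80 → van 1  [load 360/360]
  50 → van 2  [load 290/360]
  40 → van 2  [load 330/360]
2 vans opened.

2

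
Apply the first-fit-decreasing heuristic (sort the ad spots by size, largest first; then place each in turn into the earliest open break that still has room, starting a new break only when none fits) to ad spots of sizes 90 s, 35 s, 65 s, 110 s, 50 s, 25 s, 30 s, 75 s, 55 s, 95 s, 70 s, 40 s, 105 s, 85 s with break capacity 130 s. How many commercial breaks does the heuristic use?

8

Sorted descending: 110, 105, 95, 90, 85, 75, 70, 65, 55, 50, 40, 35, 30, 25.
  110 → break 1 (new)  [load 110/130]
  105 → break 2 (new)  [load 105/130]
  95 → break 3 (new)  [load 95/130]
  90 → break 4 (new)  [load 90/130]
  85 → break 5 (new)  [load 85/130]
  75 → break 6 (new)  [load 75/130]
  70 → break 7 (new)  [load 70/130]
  65 → break 8 (new)  [load 65/130]
  55 → break 6  [load 130/130]
  50 → break 7  [load 120/130]
  40 → break 4  [load 130/130]
  35 → break 3  [load 130/130]
  30 → break 5  [load 115/130]
  25 → break 2  [load 130/130]
8 commercial breaks opened.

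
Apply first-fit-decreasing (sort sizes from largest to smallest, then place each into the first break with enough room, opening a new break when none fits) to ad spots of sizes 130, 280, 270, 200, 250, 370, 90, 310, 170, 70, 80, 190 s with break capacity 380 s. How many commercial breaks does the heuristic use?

7

Sorted descending: 370, 310, 280, 270, 250, 200, 190, 170, 130, 90, 80, 70.
  370 → break 1 (new)  [load 370/380]
  310 → break 2 (new)  [load 310/380]
  280 → break 3 (new)  [load 280/380]
  270 → break 4 (new)  [load 270/380]
  250 → break 5 (new)  [load 250/380]
  200 → break 6 (new)  [load 200/380]
  190 → break 7 (new)  [load 190/380]
  170 → break 6  [load 370/380]
  130 → break 5  [load 380/380]
  90 → break 3  [load 370/380]
  80 → break 4  [load 350/380]
  70 → break 2  [load 380/380]
7 commercial breaks opened.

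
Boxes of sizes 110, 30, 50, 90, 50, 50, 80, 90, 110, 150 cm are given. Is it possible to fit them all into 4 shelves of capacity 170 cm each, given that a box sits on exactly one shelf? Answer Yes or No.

Total = 810 cm; ⌈810/170⌉ = 5.
At least 5 shelves are required, but only 4 are allowed.

No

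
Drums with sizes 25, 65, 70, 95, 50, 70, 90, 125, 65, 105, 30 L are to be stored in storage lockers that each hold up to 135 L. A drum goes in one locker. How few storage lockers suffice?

7

Total = 125 + 105 + 95 + 90 + 70 + 70 + 65 + 65 + 50 + 30 + 25 = 790 L.
Lower bound: ⌈790/135⌉ = 6 storage lockers.
A packing using 7 storage lockers:
  locker 1: 125 = 125
  locker 2: 105 + 30 = 135
  locker 3: 95 + 25 = 120
  locker 4: 90 = 90
  locker 5: 70 + 65 = 135
  locker 6: 70 + 65 = 135
  locker 7: 50 = 50
No arrangement into 6 storage lockers stays within capacity, so 7 is optimal.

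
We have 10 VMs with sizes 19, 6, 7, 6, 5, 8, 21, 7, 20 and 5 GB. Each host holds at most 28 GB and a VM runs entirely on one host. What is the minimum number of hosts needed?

4

Total = 21 + 20 + 19 + 8 + 7 + 7 + 6 + 6 + 5 + 5 = 104 GB.
Lower bound: ⌈104/28⌉ = 4 hosts.
A packing using 4 hosts:
  host 1: 21 + 7 = 28
  host 2: 20 + 8 = 28
  host 3: 19 + 7 = 26
  host 4: 6 + 6 + 5 + 5 = 22
This matches the lower bound, so 4 is optimal.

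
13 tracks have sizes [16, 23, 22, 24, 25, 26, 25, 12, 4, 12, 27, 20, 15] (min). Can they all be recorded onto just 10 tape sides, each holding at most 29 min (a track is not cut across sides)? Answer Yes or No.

A valid assignment using 10 tape sides:
  side 1: 27 = 27
  side 2: 26 = 26
  side 3: 25 + 4 = 29
  side 4: 25 = 25
  side 5: 24 = 24
  side 6: 23 = 23
  side 7: 22 = 22
  side 8: 20 = 20
  side 9: 16 + 12 = 28
  side 10: 15 + 12 = 27
Every load is within 29 min, so 10 tape sides suffice.

Yes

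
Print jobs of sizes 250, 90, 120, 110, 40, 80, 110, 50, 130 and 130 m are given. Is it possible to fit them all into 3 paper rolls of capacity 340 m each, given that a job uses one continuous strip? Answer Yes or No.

No

Total = 1110 m; ⌈1110/340⌉ = 4.
At least 4 paper rolls are required, but only 3 are allowed.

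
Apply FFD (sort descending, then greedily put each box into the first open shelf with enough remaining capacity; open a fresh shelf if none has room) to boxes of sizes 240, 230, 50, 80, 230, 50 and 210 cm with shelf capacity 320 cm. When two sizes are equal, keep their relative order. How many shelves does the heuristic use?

4

Sorted descending: 240, 230, 230, 210, 80, 50, 50.
  240 → shelf 1 (new)  [load 240/320]
  230 → shelf 2 (new)  [load 230/320]
  230 → shelf 3 (new)  [load 230/320]
  210 → shelf 4 (new)  [load 210/320]
  80 → shelf 1  [load 320/320]
  50 → shelf 2  [load 280/320]
  50 → shelf 3  [load 280/320]
4 shelves opened.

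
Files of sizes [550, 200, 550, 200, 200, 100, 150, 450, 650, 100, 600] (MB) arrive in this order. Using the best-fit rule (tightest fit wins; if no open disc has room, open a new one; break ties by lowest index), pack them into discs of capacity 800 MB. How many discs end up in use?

6

  550 → disc 1 (new)  [load 550/800]
  200 → disc 1  [load 750/800]
  550 → disc 2 (new)  [load 550/800]
  200 → disc 2  [load 750/800]
  200 → disc 3 (new)  [load 200/800]
  100 → disc 3  [load 300/800]
  150 → disc 3  [load 450/800]
  450 → disc 4 (new)  [load 450/800]
  650 → disc 5 (new)  [load 650/800]
  100 → disc 5  [load 750/800]
  600 → disc 6 (new)  [load 600/800]
6 discs opened.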